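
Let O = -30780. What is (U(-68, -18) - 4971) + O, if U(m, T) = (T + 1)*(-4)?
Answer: -35683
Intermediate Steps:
U(m, T) = -4 - 4*T (U(m, T) = (1 + T)*(-4) = -4 - 4*T)
(U(-68, -18) - 4971) + O = ((-4 - 4*(-18)) - 4971) - 30780 = ((-4 + 72) - 4971) - 30780 = (68 - 4971) - 30780 = -4903 - 30780 = -35683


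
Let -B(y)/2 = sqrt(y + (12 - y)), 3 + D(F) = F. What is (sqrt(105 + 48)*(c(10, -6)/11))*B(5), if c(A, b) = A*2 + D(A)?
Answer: -324*sqrt(51)/11 ≈ -210.35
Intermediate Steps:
D(F) = -3 + F
c(A, b) = -3 + 3*A (c(A, b) = A*2 + (-3 + A) = 2*A + (-3 + A) = -3 + 3*A)
B(y) = -4*sqrt(3) (B(y) = -2*sqrt(y + (12 - y)) = -4*sqrt(3))
(sqrt(105 + 48)*(c(10, -6)/11))*B(5) = (sqrt(105 + 48)*((-3 + 3*10)/11))*(-4*sqrt(3)) = (sqrt(153)*((-3 + 30)*(1/11)))*(-4*sqrt(3)) = ((3*sqrt(17))*(27*(1/11)))*(-4*sqrt(3)) = ((3*sqrt(17))*(27/11))*(-4*sqrt(3)) = (81*sqrt(17)/11)*(-4*sqrt(3)) = -324*sqrt(51)/11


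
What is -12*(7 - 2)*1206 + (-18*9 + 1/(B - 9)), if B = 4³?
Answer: -3988709/55 ≈ -72522.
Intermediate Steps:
B = 64
-12*(7 - 2)*1206 + (-18*9 + 1/(B - 9)) = -12*(7 - 2)*1206 + (-18*9 + 1/(64 - 9)) = -12*5*1206 + (-162 + 1/55) = -60*1206 + (-162 + 1/55) = -72360 - 8909/55 = -3988709/55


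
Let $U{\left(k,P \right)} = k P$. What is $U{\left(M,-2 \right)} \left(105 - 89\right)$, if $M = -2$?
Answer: $64$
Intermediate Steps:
$U{\left(k,P \right)} = P k$
$U{\left(M,-2 \right)} \left(105 - 89\right) = \left(-2\right) \left(-2\right) \left(105 - 89\right) = 4 \cdot 16 = 64$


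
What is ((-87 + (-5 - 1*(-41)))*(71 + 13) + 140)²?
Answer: 17172736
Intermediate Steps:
((-87 + (-5 - 1*(-41)))*(71 + 13) + 140)² = ((-87 + (-5 + 41))*84 + 140)² = ((-87 + 36)*84 + 140)² = (-51*84 + 140)² = (-4284 + 140)² = (-4144)² = 17172736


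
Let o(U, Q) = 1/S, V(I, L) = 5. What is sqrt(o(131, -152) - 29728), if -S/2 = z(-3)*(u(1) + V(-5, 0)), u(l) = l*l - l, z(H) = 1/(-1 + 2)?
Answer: I*sqrt(2972810)/10 ≈ 172.42*I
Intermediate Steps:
z(H) = 1 (z(H) = 1/1 = 1)
u(l) = l**2 - l
S = -10 (S = -2*(1*(-1 + 1) + 5) = -2*(1*0 + 5) = -2*(0 + 5) = -2*5 = -10)
o(U, Q) = -1/10 (o(U, Q) = 1/(-10) = -1/10)
sqrt(o(131, -152) - 29728) = sqrt(-1/10 - 29728) = sqrt(-297281/10) = I*sqrt(2972810)/10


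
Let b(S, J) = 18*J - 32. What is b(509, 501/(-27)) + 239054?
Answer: 238688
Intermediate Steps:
b(S, J) = -32 + 18*J
b(509, 501/(-27)) + 239054 = (-32 + 18*(501/(-27))) + 239054 = (-32 + 18*(501*(-1/27))) + 239054 = (-32 + 18*(-167/9)) + 239054 = (-32 - 334) + 239054 = -366 + 239054 = 238688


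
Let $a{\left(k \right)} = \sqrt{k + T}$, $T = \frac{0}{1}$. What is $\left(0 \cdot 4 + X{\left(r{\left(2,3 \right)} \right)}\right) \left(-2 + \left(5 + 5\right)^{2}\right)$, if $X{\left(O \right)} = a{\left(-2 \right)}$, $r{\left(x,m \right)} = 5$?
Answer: $98 i \sqrt{2} \approx 138.59 i$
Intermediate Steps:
$T = 0$ ($T = 0 \cdot 1 = 0$)
$a{\left(k \right)} = \sqrt{k}$ ($a{\left(k \right)} = \sqrt{k + 0} = \sqrt{k}$)
$X{\left(O \right)} = i \sqrt{2}$ ($X{\left(O \right)} = \sqrt{-2} = i \sqrt{2}$)
$\left(0 \cdot 4 + X{\left(r{\left(2,3 \right)} \right)}\right) \left(-2 + \left(5 + 5\right)^{2}\right) = \left(0 \cdot 4 + i \sqrt{2}\right) \left(-2 + \left(5 + 5\right)^{2}\right) = \left(0 + i \sqrt{2}\right) \left(-2 + 10^{2}\right) = i \sqrt{2} \left(-2 + 100\right) = i \sqrt{2} \cdot 98 = 98 i \sqrt{2}$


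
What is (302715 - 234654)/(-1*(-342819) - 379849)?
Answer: -9723/5290 ≈ -1.8380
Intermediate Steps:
(302715 - 234654)/(-1*(-342819) - 379849) = 68061/(342819 - 379849) = 68061/(-37030) = 68061*(-1/37030) = -9723/5290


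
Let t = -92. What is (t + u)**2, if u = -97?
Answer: 35721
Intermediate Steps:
(t + u)**2 = (-92 - 97)**2 = (-189)**2 = 35721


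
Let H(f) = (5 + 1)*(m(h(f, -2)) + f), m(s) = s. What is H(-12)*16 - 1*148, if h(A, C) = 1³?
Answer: -1204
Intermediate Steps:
h(A, C) = 1
H(f) = 6 + 6*f (H(f) = (5 + 1)*(1 + f) = 6*(1 + f) = 6 + 6*f)
H(-12)*16 - 1*148 = (6 + 6*(-12))*16 - 1*148 = (6 - 72)*16 - 148 = -66*16 - 148 = -1056 - 148 = -1204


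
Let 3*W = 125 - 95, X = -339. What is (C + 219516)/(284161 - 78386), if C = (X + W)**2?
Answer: 327757/205775 ≈ 1.5928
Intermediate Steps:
W = 10 (W = (125 - 95)/3 = (1/3)*30 = 10)
C = 108241 (C = (-339 + 10)**2 = (-329)**2 = 108241)
(C + 219516)/(284161 - 78386) = (108241 + 219516)/(284161 - 78386) = 327757/205775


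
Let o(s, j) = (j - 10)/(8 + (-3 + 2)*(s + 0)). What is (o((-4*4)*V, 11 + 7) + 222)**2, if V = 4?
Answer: 3996001/81 ≈ 49333.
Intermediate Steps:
o(s, j) = (-10 + j)/(8 - s)
(o((-4*4)*V, 11 + 7) + 222)**2 = ((10 - (11 + 7))/(-8 - 4*4*4) + 222)**2 = ((10 - 1*18)/(-8 - 16*4) + 222)**2 = ((10 - 18)/(-8 - 64) + 222)**2 = (-8/(-72) + 222)**2 = (-1/72*(-8) + 222)**2 = (1/9 + 222)**2 = (1999/9)**2 = 3996001/81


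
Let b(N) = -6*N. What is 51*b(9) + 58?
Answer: -2696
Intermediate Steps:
51*b(9) + 58 = 51*(-6*9) + 58 = 51*(-54) + 58 = -2754 + 58 = -2696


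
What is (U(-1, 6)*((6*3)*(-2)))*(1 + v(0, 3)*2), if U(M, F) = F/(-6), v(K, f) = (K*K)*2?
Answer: 36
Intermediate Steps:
v(K, f) = 2*K**2 (v(K, f) = K**2*2 = 2*K**2)
U(M, F) = -F/6 (U(M, F) = F*(-1/6) = -F/6)
(U(-1, 6)*((6*3)*(-2)))*(1 + v(0, 3)*2) = ((-1/6*6)*((6*3)*(-2)))*(1 + (2*0**2)*2) = (-18*(-2))*(1 + (2*0)*2) = (-1*(-36))*(1 + 0*2) = 36*(1 + 0) = 36*1 = 36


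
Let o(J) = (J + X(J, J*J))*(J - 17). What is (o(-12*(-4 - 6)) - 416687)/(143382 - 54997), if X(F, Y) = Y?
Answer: 1078873/88385 ≈ 12.207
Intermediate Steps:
o(J) = (-17 + J)*(J + J**2) (o(J) = (J + J*J)*(J - 17) = (J + J**2)*(-17 + J) = (-17 + J)*(J + J**2))
(o(-12*(-4 - 6)) - 416687)/(143382 - 54997) = ((-12*(-4 - 6))*(-17 + (-12*(-4 - 6))**2 - (-192)*(-4 - 6)) - 416687)/(143382 - 54997) = ((-12*(-10))*(-17 + (-12*(-10))**2 - (-192)*(-10)) - 416687)/88385 = (120*(-17 + 120**2 - 16*120) - 416687)*(1/88385) = (120*(-17 + 14400 - 1920) - 416687)*(1/88385) = (120*12463 - 416687)*(1/88385) = (1495560 - 416687)*(1/88385) = 1078873*(1/88385) = 1078873/88385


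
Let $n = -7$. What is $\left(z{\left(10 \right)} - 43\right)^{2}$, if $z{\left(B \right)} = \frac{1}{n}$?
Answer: $\frac{91204}{49} \approx 1861.3$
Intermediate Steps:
$z{\left(B \right)} = - \frac{1}{7}$ ($z{\left(B \right)} = \frac{1}{-7} = - \frac{1}{7}$)
$\left(z{\left(10 \right)} - 43\right)^{2} = \left(- \frac{1}{7} - 43\right)^{2} = \left(- \frac{302}{7}\right)^{2} = \frac{91204}{49}$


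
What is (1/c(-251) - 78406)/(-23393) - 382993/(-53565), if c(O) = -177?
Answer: 258797067852/24643238885 ≈ 10.502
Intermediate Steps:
(1/c(-251) - 78406)/(-23393) - 382993/(-53565) = (1/(-177) - 78406)/(-23393) - 382993/(-53565) = (-1/177 - 78406)*(-1/23393) - 382993*(-1/53565) = -13877863/177*(-1/23393) + 382993/53565 = 13877863/4140561 + 382993/53565 = 258797067852/24643238885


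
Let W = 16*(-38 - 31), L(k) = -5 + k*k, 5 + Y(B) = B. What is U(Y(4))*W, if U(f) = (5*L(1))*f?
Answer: -22080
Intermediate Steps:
Y(B) = -5 + B
L(k) = -5 + k²
W = -1104 (W = 16*(-69) = -1104)
U(f) = -20*f (U(f) = (5*(-5 + 1²))*f = (5*(-5 + 1))*f = (5*(-4))*f = -20*f)
U(Y(4))*W = -20*(-5 + 4)*(-1104) = -20*(-1)*(-1104) = 20*(-1104) = -22080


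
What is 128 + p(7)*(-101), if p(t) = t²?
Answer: -4821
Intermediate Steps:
128 + p(7)*(-101) = 128 + 7²*(-101) = 128 + 49*(-101) = 128 - 4949 = -4821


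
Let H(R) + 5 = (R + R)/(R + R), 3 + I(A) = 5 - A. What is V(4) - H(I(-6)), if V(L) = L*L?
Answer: 20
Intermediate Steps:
V(L) = L²
I(A) = 2 - A (I(A) = -3 + (5 - A) = 2 - A)
H(R) = -4 (H(R) = -5 + (R + R)/(R + R) = -5 + (2*R)/((2*R)) = -5 + (2*R)*(1/(2*R)) = -5 + 1 = -4)
V(4) - H(I(-6)) = 4² - 1*(-4) = 16 + 4 = 20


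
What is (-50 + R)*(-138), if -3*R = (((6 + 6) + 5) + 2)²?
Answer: 23506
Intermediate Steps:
R = -361/3 (R = -(((6 + 6) + 5) + 2)²/3 = -((12 + 5) + 2)²/3 = -(17 + 2)²/3 = -⅓*19² = -⅓*361 = -361/3 ≈ -120.33)
(-50 + R)*(-138) = (-50 - 361/3)*(-138) = -511/3*(-138) = 23506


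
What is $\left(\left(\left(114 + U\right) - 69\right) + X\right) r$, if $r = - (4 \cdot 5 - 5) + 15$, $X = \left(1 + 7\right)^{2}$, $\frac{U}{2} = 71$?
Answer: $0$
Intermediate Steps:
$U = 142$ ($U = 2 \cdot 71 = 142$)
$X = 64$ ($X = 8^{2} = 64$)
$r = 0$ ($r = - (20 - 5) + 15 = \left(-1\right) 15 + 15 = -15 + 15 = 0$)
$\left(\left(\left(114 + U\right) - 69\right) + X\right) r = \left(\left(\left(114 + 142\right) - 69\right) + 64\right) 0 = \left(\left(256 - 69\right) + 64\right) 0 = \left(187 + 64\right) 0 = 251 \cdot 0 = 0$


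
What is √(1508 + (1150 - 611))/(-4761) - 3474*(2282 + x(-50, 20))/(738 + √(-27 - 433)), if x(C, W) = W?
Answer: -737736903/68138 - √2047/4761 + 1999287*I*√115/68138 ≈ -10827.0 + 314.66*I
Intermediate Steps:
√(1508 + (1150 - 611))/(-4761) - 3474*(2282 + x(-50, 20))/(738 + √(-27 - 433)) = √(1508 + (1150 - 611))/(-4761) - 3474*(2282 + 20)/(738 + √(-27 - 433)) = √(1508 + 539)*(-1/4761) - 3474*2302/(738 + √(-460)) = √2047*(-1/4761) - 3474*2302/(738 + 2*I*√115) = -√2047/4761 - 3474/(369/1151 + I*√115/1151) = -3474/(369/1151 + I*√115/1151) - √2047/4761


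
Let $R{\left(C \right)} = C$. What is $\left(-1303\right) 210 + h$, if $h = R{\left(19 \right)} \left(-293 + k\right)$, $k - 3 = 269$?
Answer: $-274029$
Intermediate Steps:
$k = 272$ ($k = 3 + 269 = 272$)
$h = -399$ ($h = 19 \left(-293 + 272\right) = 19 \left(-21\right) = -399$)
$\left(-1303\right) 210 + h = \left(-1303\right) 210 - 399 = -273630 - 399 = -274029$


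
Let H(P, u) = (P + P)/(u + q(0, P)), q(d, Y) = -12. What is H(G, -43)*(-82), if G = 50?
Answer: 1640/11 ≈ 149.09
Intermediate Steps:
H(P, u) = 2*P/(-12 + u) (H(P, u) = (P + P)/(u - 12) = (2*P)/(-12 + u) = 2*P/(-12 + u))
H(G, -43)*(-82) = (2*50/(-12 - 43))*(-82) = (2*50/(-55))*(-82) = (2*50*(-1/55))*(-82) = -20/11*(-82) = 1640/11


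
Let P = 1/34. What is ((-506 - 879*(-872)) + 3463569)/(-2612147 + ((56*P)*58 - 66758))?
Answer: -71902367/45539761 ≈ -1.5789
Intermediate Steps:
P = 1/34 ≈ 0.029412
((-506 - 879*(-872)) + 3463569)/(-2612147 + ((56*P)*58 - 66758)) = ((-506 - 879*(-872)) + 3463569)/(-2612147 + ((56*(1/34))*58 - 66758)) = ((-506 + 766488) + 3463569)/(-2612147 + ((28/17)*58 - 66758)) = (765982 + 3463569)/(-2612147 + (1624/17 - 66758)) = 4229551/(-2612147 - 1133262/17) = 4229551/(-45539761/17) = 4229551*(-17/45539761) = -71902367/45539761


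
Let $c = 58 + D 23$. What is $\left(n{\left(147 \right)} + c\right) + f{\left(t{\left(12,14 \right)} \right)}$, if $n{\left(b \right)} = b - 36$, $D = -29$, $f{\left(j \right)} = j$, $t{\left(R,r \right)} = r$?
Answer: $-484$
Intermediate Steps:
$n{\left(b \right)} = -36 + b$
$c = -609$ ($c = 58 - 667 = -609$)
$\left(n{\left(147 \right)} + c\right) + f{\left(t{\left(12,14 \right)} \right)} = \left(\left(-36 + 147\right) - 609\right) + 14 = \left(111 - 609\right) + 14 = -498 + 14 = -484$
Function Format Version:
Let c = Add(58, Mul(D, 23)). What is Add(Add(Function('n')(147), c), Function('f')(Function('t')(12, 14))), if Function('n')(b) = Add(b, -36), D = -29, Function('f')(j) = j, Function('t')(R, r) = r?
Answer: -484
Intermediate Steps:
Function('n')(b) = Add(-36, b)
c = -609 (c = Add(58, Mul(-29, 23)) = Add(58, -667) = -609)
Add(Add(Function('n')(147), c), Function('f')(Function('t')(12, 14))) = Add(Add(Add(-36, 147), -609), 14) = Add(Add(111, -609), 14) = Add(-498, 14) = -484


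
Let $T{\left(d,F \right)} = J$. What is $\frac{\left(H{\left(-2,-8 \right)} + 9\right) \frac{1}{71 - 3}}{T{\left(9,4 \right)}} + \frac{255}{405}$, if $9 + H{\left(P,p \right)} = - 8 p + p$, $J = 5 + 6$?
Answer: $\frac{3557}{5049} \approx 0.7045$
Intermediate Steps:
$J = 11$
$T{\left(d,F \right)} = 11$
$H{\left(P,p \right)} = -9 - 7 p$ ($H{\left(P,p \right)} = -9 + \left(- 8 p + p\right) = -9 - 7 p$)
$\frac{\left(H{\left(-2,-8 \right)} + 9\right) \frac{1}{71 - 3}}{T{\left(9,4 \right)}} + \frac{255}{405} = \frac{\left(\left(-9 - -56\right) + 9\right) \frac{1}{71 - 3}}{11} + \frac{255}{405} = \frac{\left(-9 + 56\right) + 9}{68} \cdot \frac{1}{11} + 255 \cdot \frac{1}{405} = \left(47 + 9\right) \frac{1}{68} \cdot \frac{1}{11} + \frac{17}{27} = 56 \cdot \frac{1}{68} \cdot \frac{1}{11} + \frac{17}{27} = \frac{14}{17} \cdot \frac{1}{11} + \frac{17}{27} = \frac{14}{187} + \frac{17}{27} = \frac{3557}{5049}$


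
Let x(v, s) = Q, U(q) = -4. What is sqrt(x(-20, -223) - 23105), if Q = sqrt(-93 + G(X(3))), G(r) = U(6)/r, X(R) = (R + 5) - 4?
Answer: sqrt(-23105 + I*sqrt(94)) ≈ 0.0319 + 152.0*I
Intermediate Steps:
X(R) = 1 + R (X(R) = (5 + R) - 4 = 1 + R)
G(r) = -4/r
Q = I*sqrt(94) (Q = sqrt(-93 - 4/(1 + 3)) = sqrt(-93 - 4/4) = sqrt(-93 - 4*1/4) = sqrt(-93 - 1) = sqrt(-94) = I*sqrt(94) ≈ 9.6954*I)
x(v, s) = I*sqrt(94)
sqrt(x(-20, -223) - 23105) = sqrt(I*sqrt(94) - 23105) = sqrt(-23105 + I*sqrt(94))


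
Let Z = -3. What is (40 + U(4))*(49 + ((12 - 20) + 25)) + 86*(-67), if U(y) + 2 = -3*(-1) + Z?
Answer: -3254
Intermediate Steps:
U(y) = -2 (U(y) = -2 + (-3*(-1) - 3) = -2 + (3 - 3) = -2 + 0 = -2)
(40 + U(4))*(49 + ((12 - 20) + 25)) + 86*(-67) = (40 - 2)*(49 + ((12 - 20) + 25)) + 86*(-67) = 38*(49 + (-8 + 25)) - 5762 = 38*(49 + 17) - 5762 = 38*66 - 5762 = 2508 - 5762 = -3254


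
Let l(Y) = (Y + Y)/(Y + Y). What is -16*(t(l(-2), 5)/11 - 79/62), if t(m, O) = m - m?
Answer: 632/31 ≈ 20.387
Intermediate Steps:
l(Y) = 1 (l(Y) = (2*Y)/((2*Y)) = (2*Y)*(1/(2*Y)) = 1)
t(m, O) = 0
-16*(t(l(-2), 5)/11 - 79/62) = -16*(0/11 - 79/62) = -16*(0*(1/11) - 79*1/62) = -16*(0 - 79/62) = -16*(-79/62) = 632/31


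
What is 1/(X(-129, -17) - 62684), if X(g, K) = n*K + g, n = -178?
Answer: -1/59787 ≈ -1.6726e-5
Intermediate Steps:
X(g, K) = g - 178*K (X(g, K) = -178*K + g = g - 178*K)
1/(X(-129, -17) - 62684) = 1/((-129 - 178*(-17)) - 62684) = 1/((-129 + 3026) - 62684) = 1/(2897 - 62684) = 1/(-59787) = -1/59787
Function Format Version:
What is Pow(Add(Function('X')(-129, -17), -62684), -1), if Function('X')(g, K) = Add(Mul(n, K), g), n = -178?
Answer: Rational(-1, 59787) ≈ -1.6726e-5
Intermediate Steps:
Function('X')(g, K) = Add(g, Mul(-178, K)) (Function('X')(g, K) = Add(Mul(-178, K), g) = Add(g, Mul(-178, K)))
Pow(Add(Function('X')(-129, -17), -62684), -1) = Pow(Add(Add(-129, Mul(-178, -17)), -62684), -1) = Pow(Add(Add(-129, 3026), -62684), -1) = Pow(Add(2897, -62684), -1) = Pow(-59787, -1) = Rational(-1, 59787)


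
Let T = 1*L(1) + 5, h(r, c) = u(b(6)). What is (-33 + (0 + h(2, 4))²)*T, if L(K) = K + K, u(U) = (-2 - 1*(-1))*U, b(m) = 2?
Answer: -203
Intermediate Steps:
u(U) = -U (u(U) = (-2 + 1)*U = -U)
L(K) = 2*K
h(r, c) = -2 (h(r, c) = -1*2 = -2)
T = 7 (T = 1*(2*1) + 5 = 1*2 + 5 = 2 + 5 = 7)
(-33 + (0 + h(2, 4))²)*T = (-33 + (0 - 2)²)*7 = (-33 + (-2)²)*7 = (-33 + 4)*7 = -29*7 = -203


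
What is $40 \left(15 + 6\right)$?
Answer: $840$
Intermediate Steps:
$40 \left(15 + 6\right) = 40 \cdot 21 = 840$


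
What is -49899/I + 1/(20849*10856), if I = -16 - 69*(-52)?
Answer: -2823494296321/202118712392 ≈ -13.969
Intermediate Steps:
I = 3572 (I = -16 + 3588 = 3572)
-49899/I + 1/(20849*10856) = -49899/3572 + 1/(20849*10856) = -49899*1/3572 + (1/20849)*(1/10856) = -49899/3572 + 1/226336744 = -2823494296321/202118712392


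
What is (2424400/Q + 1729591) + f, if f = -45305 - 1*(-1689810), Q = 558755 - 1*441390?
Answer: 79200640288/23473 ≈ 3.3741e+6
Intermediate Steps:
Q = 117365 (Q = 558755 - 441390 = 117365)
f = 1644505 (f = -45305 + 1689810 = 1644505)
(2424400/Q + 1729591) + f = (2424400/117365 + 1729591) + 1644505 = (2424400*(1/117365) + 1729591) + 1644505 = (484880/23473 + 1729591) + 1644505 = 40599174423/23473 + 1644505 = 79200640288/23473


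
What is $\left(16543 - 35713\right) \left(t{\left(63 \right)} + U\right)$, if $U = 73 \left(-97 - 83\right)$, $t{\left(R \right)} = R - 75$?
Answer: $252123840$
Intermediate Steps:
$t{\left(R \right)} = -75 + R$ ($t{\left(R \right)} = R - 75 = -75 + R$)
$U = -13140$ ($U = 73 \left(-180\right) = -13140$)
$\left(16543 - 35713\right) \left(t{\left(63 \right)} + U\right) = \left(16543 - 35713\right) \left(\left(-75 + 63\right) - 13140\right) = - 19170 \left(-12 - 13140\right) = \left(-19170\right) \left(-13152\right) = 252123840$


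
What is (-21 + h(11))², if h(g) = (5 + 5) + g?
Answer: 0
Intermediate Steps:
h(g) = 10 + g
(-21 + h(11))² = (-21 + (10 + 11))² = (-21 + 21)² = 0² = 0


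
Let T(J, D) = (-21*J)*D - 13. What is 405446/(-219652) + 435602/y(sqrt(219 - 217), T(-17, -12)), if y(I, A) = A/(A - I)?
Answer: 47840222529/109826 + 435602*sqrt(2)/4297 ≈ 4.3574e+5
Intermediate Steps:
T(J, D) = -13 - 21*D*J (T(J, D) = -21*D*J - 13 = -13 - 21*D*J)
405446/(-219652) + 435602/y(sqrt(219 - 217), T(-17, -12)) = 405446/(-219652) + 435602/(((-13 - 21*(-12)*(-17))/((-13 - 21*(-12)*(-17)) - sqrt(219 - 217)))) = 405446*(-1/219652) + 435602/(((-13 - 4284)/((-13 - 4284) - sqrt(2)))) = -202723/109826 + 435602/((-4297/(-4297 - sqrt(2)))) = -202723/109826 + 435602*(1 + sqrt(2)/4297) = -202723/109826 + (435602 + 435602*sqrt(2)/4297) = 47840222529/109826 + 435602*sqrt(2)/4297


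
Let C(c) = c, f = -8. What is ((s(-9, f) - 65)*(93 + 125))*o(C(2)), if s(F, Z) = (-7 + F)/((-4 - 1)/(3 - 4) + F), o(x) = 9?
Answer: -119682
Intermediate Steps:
s(F, Z) = (-7 + F)/(5 + F) (s(F, Z) = (-7 + F)/(-5/(-1) + F) = (-7 + F)/(-5*(-1) + F) = (-7 + F)/(5 + F))
((s(-9, f) - 65)*(93 + 125))*o(C(2)) = (((-7 - 9)/(5 - 9) - 65)*(93 + 125))*9 = ((-16/(-4) - 65)*218)*9 = ((-¼*(-16) - 65)*218)*9 = ((4 - 65)*218)*9 = -61*218*9 = -13298*9 = -119682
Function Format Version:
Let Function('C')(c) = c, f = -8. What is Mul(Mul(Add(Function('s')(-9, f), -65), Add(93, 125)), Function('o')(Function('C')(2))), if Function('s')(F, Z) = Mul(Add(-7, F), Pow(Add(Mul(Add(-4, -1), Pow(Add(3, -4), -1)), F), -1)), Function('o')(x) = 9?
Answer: -119682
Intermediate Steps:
Function('s')(F, Z) = Mul(Pow(Add(5, F), -1), Add(-7, F)) (Function('s')(F, Z) = Mul(Add(-7, F), Pow(Add(Mul(-5, Pow(-1, -1)), F), -1)) = Mul(Add(-7, F), Pow(Add(Mul(-5, -1), F), -1)) = Mul(Add(-7, F), Pow(Add(5, F), -1)) = Mul(Pow(Add(5, F), -1), Add(-7, F)))
Mul(Mul(Add(Function('s')(-9, f), -65), Add(93, 125)), Function('o')(Function('C')(2))) = Mul(Mul(Add(Mul(Pow(Add(5, -9), -1), Add(-7, -9)), -65), Add(93, 125)), 9) = Mul(Mul(Add(Mul(Pow(-4, -1), -16), -65), 218), 9) = Mul(Mul(Add(Mul(Rational(-1, 4), -16), -65), 218), 9) = Mul(Mul(Add(4, -65), 218), 9) = Mul(Mul(-61, 218), 9) = Mul(-13298, 9) = -119682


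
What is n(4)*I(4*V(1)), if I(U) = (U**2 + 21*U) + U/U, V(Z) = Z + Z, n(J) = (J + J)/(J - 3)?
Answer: 1864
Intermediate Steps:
n(J) = 2*J/(-3 + J) (n(J) = (2*J)/(-3 + J) = 2*J/(-3 + J))
V(Z) = 2*Z
I(U) = 1 + U**2 + 21*U (I(U) = (U**2 + 21*U) + 1 = 1 + U**2 + 21*U)
n(4)*I(4*V(1)) = (2*4/(-3 + 4))*(1 + (4*(2*1))**2 + 21*(4*(2*1))) = (2*4/1)*(1 + (4*2)**2 + 21*(4*2)) = (2*4*1)*(1 + 8**2 + 21*8) = 8*(1 + 64 + 168) = 8*233 = 1864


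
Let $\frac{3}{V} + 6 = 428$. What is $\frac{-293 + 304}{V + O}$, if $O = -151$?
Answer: $- \frac{4642}{63719} \approx -0.072851$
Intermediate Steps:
$V = \frac{3}{422}$ ($V = \frac{3}{-6 + 428} = \frac{3}{422} \approx 0.007109$)
$\frac{-293 + 304}{V + O} = \frac{-293 + 304}{\frac{3}{422} - 151} = \frac{11}{- \frac{63719}{422}} = 11 \left(- \frac{422}{63719}\right) = - \frac{4642}{63719}$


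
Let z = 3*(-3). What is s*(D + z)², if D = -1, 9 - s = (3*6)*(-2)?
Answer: 4500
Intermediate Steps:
z = -9
s = 45 (s = 9 - 3*6*(-2) = 9 - 18*(-2) = 9 - 1*(-36) = 9 + 36 = 45)
s*(D + z)² = 45*(-1 - 9)² = 45*(-10)² = 45*100 = 4500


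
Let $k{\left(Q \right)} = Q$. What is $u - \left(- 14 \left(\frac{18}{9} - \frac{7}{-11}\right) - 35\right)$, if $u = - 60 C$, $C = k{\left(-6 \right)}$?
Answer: $\frac{4751}{11} \approx 431.91$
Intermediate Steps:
$C = -6$
$u = 360$ ($u = \left(-60\right) \left(-6\right) = 360$)
$u - \left(- 14 \left(\frac{18}{9} - \frac{7}{-11}\right) - 35\right) = 360 - \left(- 14 \left(\frac{18}{9} - \frac{7}{-11}\right) - 35\right) = 360 - \left(- 14 \left(18 \cdot \frac{1}{9} - - \frac{7}{11}\right) - 35\right) = 360 - \left(- 14 \left(2 + \frac{7}{11}\right) - 35\right) = 360 - \left(\left(-14\right) \frac{29}{11} - 35\right) = 360 - \left(- \frac{406}{11} - 35\right) = 360 - - \frac{791}{11} = 360 + \frac{791}{11} = \frac{4751}{11}$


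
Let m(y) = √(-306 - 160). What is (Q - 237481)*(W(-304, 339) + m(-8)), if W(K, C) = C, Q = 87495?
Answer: -50845254 - 149986*I*√466 ≈ -5.0845e+7 - 3.2378e+6*I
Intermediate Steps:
m(y) = I*√466 (m(y) = √(-466) = I*√466)
(Q - 237481)*(W(-304, 339) + m(-8)) = (87495 - 237481)*(339 + I*√466) = -149986*(339 + I*√466) = -50845254 - 149986*I*√466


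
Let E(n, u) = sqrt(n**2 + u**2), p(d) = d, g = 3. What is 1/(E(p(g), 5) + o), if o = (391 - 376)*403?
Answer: 6045/36541991 - sqrt(34)/36541991 ≈ 0.00016527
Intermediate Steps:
o = 6045 (o = 15*403 = 6045)
1/(E(p(g), 5) + o) = 1/(sqrt(3**2 + 5**2) + 6045) = 1/(sqrt(9 + 25) + 6045) = 1/(sqrt(34) + 6045) = 1/(6045 + sqrt(34))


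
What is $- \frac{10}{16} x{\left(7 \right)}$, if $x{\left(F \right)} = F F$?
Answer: $- \frac{245}{8} \approx -30.625$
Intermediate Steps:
$x{\left(F \right)} = F^{2}$
$- \frac{10}{16} x{\left(7 \right)} = - \frac{10}{16} \cdot 7^{2} = \left(-10\right) \frac{1}{16} \cdot 49 = \left(- \frac{5}{8}\right) 49 = - \frac{245}{8}$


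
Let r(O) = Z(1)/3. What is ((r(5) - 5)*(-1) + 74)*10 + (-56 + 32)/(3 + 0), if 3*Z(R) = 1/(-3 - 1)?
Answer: 14081/18 ≈ 782.28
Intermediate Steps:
Z(R) = -1/12 (Z(R) = 1/(3*(-3 - 1)) = (⅓)/(-4) = (⅓)*(-¼) = -1/12)
r(O) = -1/36 (r(O) = -1/12/3 = -1/12*⅓ = -1/36)
((r(5) - 5)*(-1) + 74)*10 + (-56 + 32)/(3 + 0) = ((-1/36 - 5)*(-1) + 74)*10 + (-56 + 32)/(3 + 0) = (-181/36*(-1) + 74)*10 - 24/3 = (181/36 + 74)*10 - 24*⅓ = (2845/36)*10 - 8 = 14225/18 - 8 = 14081/18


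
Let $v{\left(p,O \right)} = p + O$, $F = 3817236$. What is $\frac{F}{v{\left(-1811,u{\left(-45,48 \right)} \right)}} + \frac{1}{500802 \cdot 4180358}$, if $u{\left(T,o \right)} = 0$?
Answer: $- \frac{7991504370510489565}{3791385812927076} \approx -2107.8$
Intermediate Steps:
$v{\left(p,O \right)} = O + p$
$\frac{F}{v{\left(-1811,u{\left(-45,48 \right)} \right)}} + \frac{1}{500802 \cdot 4180358} = \frac{3817236}{0 - 1811} + \frac{1}{500802 \cdot 4180358} = \frac{3817236}{-1811} + \frac{1}{500802} \cdot \frac{1}{4180358} = 3817236 \left(- \frac{1}{1811}\right) + \frac{1}{2093531647116} = - \frac{3817236}{1811} + \frac{1}{2093531647116} = - \frac{7991504370510489565}{3791385812927076}$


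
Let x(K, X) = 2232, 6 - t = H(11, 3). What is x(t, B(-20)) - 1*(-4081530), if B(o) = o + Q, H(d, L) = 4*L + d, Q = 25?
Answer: 4083762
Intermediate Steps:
H(d, L) = d + 4*L
t = -17 (t = 6 - (11 + 4*3) = 6 - (11 + 12) = 6 - 1*23 = 6 - 23 = -17)
B(o) = 25 + o (B(o) = o + 25 = 25 + o)
x(t, B(-20)) - 1*(-4081530) = 2232 - 1*(-4081530) = 2232 + 4081530 = 4083762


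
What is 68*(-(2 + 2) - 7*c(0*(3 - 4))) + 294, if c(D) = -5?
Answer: 2402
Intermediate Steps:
68*(-(2 + 2) - 7*c(0*(3 - 4))) + 294 = 68*(-(2 + 2) - 7*(-5)) + 294 = 68*(-1*4 + 35) + 294 = 68*(-4 + 35) + 294 = 68*31 + 294 = 2108 + 294 = 2402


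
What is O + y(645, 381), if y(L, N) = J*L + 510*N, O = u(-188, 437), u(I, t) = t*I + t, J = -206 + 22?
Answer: -6089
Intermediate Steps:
J = -184
u(I, t) = t + I*t (u(I, t) = I*t + t = t + I*t)
O = -81719 (O = 437*(1 - 188) = 437*(-187) = -81719)
y(L, N) = -184*L + 510*N
O + y(645, 381) = -81719 + (-184*645 + 510*381) = -81719 + (-118680 + 194310) = -81719 + 75630 = -6089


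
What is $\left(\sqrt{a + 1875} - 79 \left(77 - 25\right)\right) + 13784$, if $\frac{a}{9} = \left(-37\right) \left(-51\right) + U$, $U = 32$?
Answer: $9676 + \sqrt{19146} \approx 9814.4$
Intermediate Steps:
$a = 17271$ ($a = 9 \left(\left(-37\right) \left(-51\right) + 32\right) = 9 \left(1887 + 32\right) = 9 \cdot 1919 = 17271$)
$\left(\sqrt{a + 1875} - 79 \left(77 - 25\right)\right) + 13784 = \left(\sqrt{17271 + 1875} - 79 \left(77 - 25\right)\right) + 13784 = \left(\sqrt{19146} - 4108\right) + 13784 = \left(-4108 + \sqrt{19146}\right) + 13784 = 9676 + \sqrt{19146}$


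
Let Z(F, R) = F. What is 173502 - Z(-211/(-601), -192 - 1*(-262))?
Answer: 104274491/601 ≈ 1.7350e+5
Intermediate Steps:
173502 - Z(-211/(-601), -192 - 1*(-262)) = 173502 - (-211)/(-601) = 173502 - (-211)*(-1)/601 = 173502 - 1*211/601 = 173502 - 211/601 = 104274491/601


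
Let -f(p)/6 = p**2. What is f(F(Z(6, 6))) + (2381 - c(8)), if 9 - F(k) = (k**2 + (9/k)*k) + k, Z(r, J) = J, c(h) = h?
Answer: -8211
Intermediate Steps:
F(k) = -k - k**2 (F(k) = 9 - ((k**2 + (9/k)*k) + k) = 9 - ((k**2 + 9) + k) = 9 - ((9 + k**2) + k) = 9 - (9 + k + k**2) = 9 + (-9 - k - k**2) = -k - k**2)
f(p) = -6*p**2
f(F(Z(6, 6))) + (2381 - c(8)) = -6*36*(1 + 6)**2 + (2381 - 1*8) = -6*(-1*6*7)**2 + (2381 - 8) = -6*(-42)**2 + 2373 = -6*1764 + 2373 = -10584 + 2373 = -8211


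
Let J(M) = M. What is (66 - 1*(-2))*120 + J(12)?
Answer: 8172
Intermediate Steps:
(66 - 1*(-2))*120 + J(12) = (66 - 1*(-2))*120 + 12 = (66 + 2)*120 + 12 = 68*120 + 12 = 8160 + 12 = 8172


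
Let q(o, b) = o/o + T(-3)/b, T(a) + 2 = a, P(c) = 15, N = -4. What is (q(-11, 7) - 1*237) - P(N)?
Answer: -1762/7 ≈ -251.71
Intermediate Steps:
T(a) = -2 + a
q(o, b) = 1 - 5/b (q(o, b) = o/o + (-2 - 3)/b = 1 - 5/b)
(q(-11, 7) - 1*237) - P(N) = ((-5 + 7)/7 - 1*237) - 1*15 = ((1/7)*2 - 237) - 15 = (2/7 - 237) - 15 = -1657/7 - 15 = -1762/7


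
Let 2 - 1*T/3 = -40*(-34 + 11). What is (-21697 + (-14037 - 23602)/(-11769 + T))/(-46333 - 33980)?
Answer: 315067892/1166385699 ≈ 0.27012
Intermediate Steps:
T = -2754 (T = 6 - (-120)*(-34 + 11) = 6 - (-120)*(-23) = 6 - 3*920 = 6 - 2760 = -2754)
(-21697 + (-14037 - 23602)/(-11769 + T))/(-46333 - 33980) = (-21697 + (-14037 - 23602)/(-11769 - 2754))/(-46333 - 33980) = (-21697 - 37639/(-14523))/(-80313) = (-21697 - 37639*(-1/14523))*(-1/80313) = (-21697 + 37639/14523)*(-1/80313) = -315067892/14523*(-1/80313) = 315067892/1166385699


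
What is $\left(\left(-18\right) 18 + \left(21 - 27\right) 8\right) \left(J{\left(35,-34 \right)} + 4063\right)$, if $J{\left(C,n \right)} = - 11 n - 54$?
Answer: $-1630476$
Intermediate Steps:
$J{\left(C,n \right)} = -54 - 11 n$
$\left(\left(-18\right) 18 + \left(21 - 27\right) 8\right) \left(J{\left(35,-34 \right)} + 4063\right) = \left(\left(-18\right) 18 + \left(21 - 27\right) 8\right) \left(\left(-54 - -374\right) + 4063\right) = \left(-324 - 48\right) \left(\left(-54 + 374\right) + 4063\right) = \left(-324 - 48\right) \left(320 + 4063\right) = \left(-372\right) 4383 = -1630476$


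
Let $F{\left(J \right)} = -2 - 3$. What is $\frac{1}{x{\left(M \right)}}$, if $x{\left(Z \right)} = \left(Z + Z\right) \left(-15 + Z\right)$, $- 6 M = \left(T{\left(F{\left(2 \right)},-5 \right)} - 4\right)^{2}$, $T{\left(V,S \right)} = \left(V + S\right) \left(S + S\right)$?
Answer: $\frac{1}{4764672} \approx 2.0988 \cdot 10^{-7}$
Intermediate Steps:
$F{\left(J \right)} = -5$ ($F{\left(J \right)} = -2 - 3 = -5$)
$T{\left(V,S \right)} = 2 S \left(S + V\right)$ ($T{\left(V,S \right)} = \left(S + V\right) 2 S = 2 S \left(S + V\right)$)
$M = -1536$ ($M = - \frac{\left(2 \left(-5\right) \left(-5 - 5\right) - 4\right)^{2}}{6} = - \frac{\left(2 \left(-5\right) \left(-10\right) - 4\right)^{2}}{6} = - \frac{\left(100 - 4\right)^{2}}{6} = - \frac{96^{2}}{6} = \left(- \frac{1}{6}\right) 9216 = -1536$)
$x{\left(Z \right)} = 2 Z \left(-15 + Z\right)$
$\frac{1}{x{\left(M \right)}} = \frac{1}{2 \left(-1536\right) \left(-15 - 1536\right)} = \frac{1}{2 \left(-1536\right) \left(-1551\right)} = \frac{1}{4764672}$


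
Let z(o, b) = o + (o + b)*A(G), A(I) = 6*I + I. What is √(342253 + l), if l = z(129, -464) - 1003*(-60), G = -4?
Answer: √411942 ≈ 641.83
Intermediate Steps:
A(I) = 7*I
z(o, b) = -28*b - 27*o (z(o, b) = o + (o + b)*(7*(-4)) = o + (b + o)*(-28) = o + (-28*b - 28*o) = -28*b - 27*o)
l = 69689 (l = (-28*(-464) - 27*129) - 1003*(-60) = (12992 - 3483) - 1*(-60180) = 9509 + 60180 = 69689)
√(342253 + l) = √(342253 + 69689) = √411942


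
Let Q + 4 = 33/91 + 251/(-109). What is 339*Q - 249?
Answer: -22443711/9919 ≈ -2262.7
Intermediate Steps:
Q = -58920/9919 (Q = -4 + (33/91 + 251/(-109)) = -4 + (33*(1/91) + 251*(-1/109)) = -4 + (33/91 - 251/109) = -4 - 19244/9919 = -58920/9919 ≈ -5.9401)
339*Q - 249 = 339*(-58920/9919) - 249 = -19973880/9919 - 249 = -22443711/9919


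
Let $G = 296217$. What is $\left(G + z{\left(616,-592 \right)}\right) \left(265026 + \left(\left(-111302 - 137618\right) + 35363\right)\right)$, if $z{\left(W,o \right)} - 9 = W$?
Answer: $15278160898$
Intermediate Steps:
$z{\left(W,o \right)} = 9 + W$
$\left(G + z{\left(616,-592 \right)}\right) \left(265026 + \left(\left(-111302 - 137618\right) + 35363\right)\right) = \left(296217 + \left(9 + 616\right)\right) \left(265026 + \left(\left(-111302 - 137618\right) + 35363\right)\right) = \left(296217 + 625\right) \left(265026 + \left(-248920 + 35363\right)\right) = 296842 \left(265026 - 213557\right) = 296842 \cdot 51469 = 15278160898$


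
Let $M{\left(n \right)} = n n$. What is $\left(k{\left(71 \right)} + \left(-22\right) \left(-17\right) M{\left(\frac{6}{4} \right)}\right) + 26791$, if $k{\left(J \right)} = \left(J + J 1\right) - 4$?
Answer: $\frac{55541}{2} \approx 27771.0$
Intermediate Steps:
$M{\left(n \right)} = n^{2}$
$k{\left(J \right)} = -4 + 2 J$ ($k{\left(J \right)} = \left(J + J\right) + \left(0 - 4\right) = 2 J - 4 = -4 + 2 J$)
$\left(k{\left(71 \right)} + \left(-22\right) \left(-17\right) M{\left(\frac{6}{4} \right)}\right) + 26791 = \left(\left(-4 + 2 \cdot 71\right) + \left(-22\right) \left(-17\right) \left(\frac{6}{4}\right)^{2}\right) + 26791 = \left(\left(-4 + 142\right) + 374 \left(6 \cdot \frac{1}{4}\right)^{2}\right) + 26791 = \left(138 + 374 \left(\frac{3}{2}\right)^{2}\right) + 26791 = \left(138 + 374 \cdot \frac{9}{4}\right) + 26791 = \left(138 + \frac{1683}{2}\right) + 26791 = \frac{1959}{2} + 26791 = \frac{55541}{2}$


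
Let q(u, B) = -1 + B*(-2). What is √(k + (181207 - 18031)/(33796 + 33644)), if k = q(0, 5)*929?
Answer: I*√80671140710/2810 ≈ 101.08*I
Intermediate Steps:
q(u, B) = -1 - 2*B
k = -10219 (k = (-1 - 2*5)*929 = (-1 - 10)*929 = -11*929 = -10219)
√(k + (181207 - 18031)/(33796 + 33644)) = √(-10219 + (181207 - 18031)/(33796 + 33644)) = √(-10219 + 163176/67440) = √(-10219 + 163176*(1/67440)) = √(-10219 + 6799/2810) = √(-28708591/2810) = I*√80671140710/2810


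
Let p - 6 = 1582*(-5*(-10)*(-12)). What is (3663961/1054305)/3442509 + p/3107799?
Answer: -54683253992709757/179041506573408885 ≈ -0.30542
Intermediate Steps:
p = -949194 (p = 6 + 1582*(-5*(-10)*(-12)) = 6 + 1582*(50*(-12)) = 6 + 1582*(-600) = 6 - 949200 = -949194)
(3663961/1054305)/3442509 + p/3107799 = (3663961/1054305)/3442509 - 949194/3107799 = (3663961*(1/1054305))*(1/3442509) - 949194*1/3107799 = (523423/150615)*(1/3442509) - 105466/345311 = 523423/518493493035 - 105466/345311 = -54683253992709757/179041506573408885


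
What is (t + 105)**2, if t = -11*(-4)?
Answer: 22201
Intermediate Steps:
t = 44
(t + 105)**2 = (44 + 105)**2 = 149**2 = 22201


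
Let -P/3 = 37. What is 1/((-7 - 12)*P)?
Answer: 1/2109 ≈ 0.00047416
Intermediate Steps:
P = -111 (P = -3*37 = -111)
1/((-7 - 12)*P) = 1/((-7 - 12)*(-111)) = 1/(-19*(-111)) = 1/2109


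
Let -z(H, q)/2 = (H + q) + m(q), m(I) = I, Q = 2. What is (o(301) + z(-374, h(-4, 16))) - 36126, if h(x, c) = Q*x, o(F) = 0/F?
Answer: -35346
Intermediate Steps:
o(F) = 0
h(x, c) = 2*x
z(H, q) = -4*q - 2*H (z(H, q) = -2*((H + q) + q) = -2*(H + 2*q) = -4*q - 2*H)
(o(301) + z(-374, h(-4, 16))) - 36126 = (0 + (-8*(-4) - 2*(-374))) - 36126 = (0 + (-4*(-8) + 748)) - 36126 = (0 + (32 + 748)) - 36126 = (0 + 780) - 36126 = 780 - 36126 = -35346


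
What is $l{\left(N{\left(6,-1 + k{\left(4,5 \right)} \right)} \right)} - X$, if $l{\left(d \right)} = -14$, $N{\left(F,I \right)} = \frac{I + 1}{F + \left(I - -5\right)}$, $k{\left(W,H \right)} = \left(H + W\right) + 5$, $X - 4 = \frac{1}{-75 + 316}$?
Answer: $- \frac{4339}{241} \approx -18.004$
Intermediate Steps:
$X = \frac{965}{241}$ ($X = 4 + \frac{1}{-75 + 316} = 4 + \frac{1}{241} = \frac{965}{241} \approx 4.0042$)
$k{\left(W,H \right)} = 5 + H + W$
$N{\left(F,I \right)} = \frac{1 + I}{5 + F + I}$ ($N{\left(F,I \right)} = \frac{1 + I}{F + \left(I + 5\right)} = \frac{1 + I}{F + \left(5 + I\right)} = \frac{1 + I}{5 + F + I}$)
$l{\left(N{\left(6,-1 + k{\left(4,5 \right)} \right)} \right)} - X = -14 - \frac{965}{241} = - \frac{4339}{241}$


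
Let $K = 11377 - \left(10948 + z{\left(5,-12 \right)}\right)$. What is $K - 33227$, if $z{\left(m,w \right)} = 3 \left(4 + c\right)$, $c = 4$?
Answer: $-32822$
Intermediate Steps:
$z{\left(m,w \right)} = 24$ ($z{\left(m,w \right)} = 3 \left(4 + 4\right) = 3 \cdot 8 = 24$)
$K = 405$ ($K = 11377 - 10972 = 405$)
$K - 33227 = 405 - 33227 = -32822$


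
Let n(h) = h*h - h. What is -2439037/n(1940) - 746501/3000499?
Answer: -10126411031123/11286857068340 ≈ -0.89719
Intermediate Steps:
n(h) = h² - h
-2439037/n(1940) - 746501/3000499 = -2439037*1/(1940*(-1 + 1940)) - 746501/3000499 = -2439037/(1940*1939) - 746501*1/3000499 = -2439037/3761660 - 746501/3000499 = -10126411031123/11286857068340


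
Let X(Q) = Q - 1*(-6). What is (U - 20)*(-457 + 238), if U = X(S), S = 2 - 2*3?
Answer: 3942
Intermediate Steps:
S = -4 (S = 2 - 6 = -4)
X(Q) = 6 + Q (X(Q) = Q + 6 = 6 + Q)
U = 2 (U = 6 - 4 = 2)
(U - 20)*(-457 + 238) = (2 - 20)*(-457 + 238) = -18*(-219) = 3942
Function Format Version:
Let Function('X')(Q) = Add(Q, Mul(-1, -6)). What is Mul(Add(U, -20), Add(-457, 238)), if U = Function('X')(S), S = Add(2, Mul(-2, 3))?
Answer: 3942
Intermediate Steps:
S = -4 (S = Add(2, -6) = -4)
Function('X')(Q) = Add(6, Q) (Function('X')(Q) = Add(Q, 6) = Add(6, Q))
U = 2 (U = Add(6, -4) = 2)
Mul(Add(U, -20), Add(-457, 238)) = Mul(Add(2, -20), Add(-457, 238)) = Mul(-18, -219) = 3942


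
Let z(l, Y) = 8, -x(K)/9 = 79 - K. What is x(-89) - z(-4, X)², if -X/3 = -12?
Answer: -1576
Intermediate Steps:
X = 36 (X = -3*(-12) = 36)
x(K) = -711 + 9*K (x(K) = -9*(79 - K) = -711 + 9*K)
x(-89) - z(-4, X)² = (-711 + 9*(-89)) - 1*8² = (-711 - 801) - 1*64 = -1512 - 64 = -1576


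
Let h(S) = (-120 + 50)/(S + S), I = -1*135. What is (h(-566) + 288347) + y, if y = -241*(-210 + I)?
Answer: 210264507/566 ≈ 3.7149e+5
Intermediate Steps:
I = -135
h(S) = -35/S (h(S) = -70*1/(2*S) = -35/S)
y = 83145 (y = -241*(-210 - 135) = -241*(-345) = 83145)
(h(-566) + 288347) + y = (-35/(-566) + 288347) + 83145 = (-35*(-1/566) + 288347) + 83145 = (35/566 + 288347) + 83145 = 163204437/566 + 83145 = 210264507/566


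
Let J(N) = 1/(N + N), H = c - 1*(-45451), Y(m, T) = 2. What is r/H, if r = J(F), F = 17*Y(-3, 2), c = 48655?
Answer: 1/6399208 ≈ 1.5627e-7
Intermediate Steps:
F = 34 (F = 17*2 = 34)
H = 94106 (H = 48655 - 1*(-45451) = 48655 + 45451 = 94106)
J(N) = 1/(2*N)
r = 1/68 (r = (½)/34 = (½)*(1/34) = 1/68 ≈ 0.014706)
r/H = (1/68)/94106 = (1/68)*(1/94106) = 1/6399208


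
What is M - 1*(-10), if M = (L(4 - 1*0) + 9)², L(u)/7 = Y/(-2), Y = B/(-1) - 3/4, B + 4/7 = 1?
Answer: 11665/64 ≈ 182.27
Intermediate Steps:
B = 3/7 (B = -4/7 + 1 = 3/7 ≈ 0.42857)
Y = -33/28 (Y = (3/7)/(-1) - 3/4 = (3/7)*(-1) - 3*¼ = -3/7 - ¾ = -33/28 ≈ -1.1786)
L(u) = 33/8 (L(u) = 7*(-33/28/(-2)) = 7*(-33/28*(-½)) = 7*(33/56) = 33/8)
M = 11025/64 (M = (33/8 + 9)² = (105/8)² = 11025/64 ≈ 172.27)
M - 1*(-10) = 11025/64 - 1*(-10) = 11025/64 + 10 = 11665/64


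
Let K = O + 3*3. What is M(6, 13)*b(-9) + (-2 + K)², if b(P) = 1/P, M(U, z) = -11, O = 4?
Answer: 1100/9 ≈ 122.22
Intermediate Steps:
K = 13 (K = 4 + 3*3 = 4 + 9 = 13)
M(6, 13)*b(-9) + (-2 + K)² = -11/(-9) + (-2 + 13)² = -11*(-⅑) + 11² = 11/9 + 121 = 1100/9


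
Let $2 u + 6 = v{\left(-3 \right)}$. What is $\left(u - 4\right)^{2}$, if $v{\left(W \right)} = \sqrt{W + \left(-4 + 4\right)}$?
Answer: $\frac{\left(14 - i \sqrt{3}\right)^{2}}{4} \approx 48.25 - 12.124 i$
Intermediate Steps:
$v{\left(W \right)} = \sqrt{W}$ ($v{\left(W \right)} = \sqrt{W + 0} = \sqrt{W}$)
$u = -3 + \frac{i \sqrt{3}}{2}$ ($u = -3 + \frac{\sqrt{-3}}{2} = -3 + \frac{i \sqrt{3}}{2} \approx -3.0 + 0.86602 i$)
$\left(u - 4\right)^{2} = \left(\left(-3 + \frac{i \sqrt{3}}{2}\right) - 4\right)^{2} = \left(-7 + \frac{i \sqrt{3}}{2}\right)^{2}$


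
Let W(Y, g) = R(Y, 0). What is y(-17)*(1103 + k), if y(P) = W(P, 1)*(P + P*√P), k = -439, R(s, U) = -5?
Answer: 56440 + 56440*I*√17 ≈ 56440.0 + 2.3271e+5*I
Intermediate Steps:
W(Y, g) = -5
y(P) = -5*P - 5*P^(3/2) (y(P) = -5*(P + P*√P) = -5*(P + P^(3/2)) = -5*P - 5*P^(3/2))
y(-17)*(1103 + k) = (-5*(-17) - (-85)*I*√17)*(1103 - 439) = (85 - (-85)*I*√17)*664 = (85 + 85*I*√17)*664 = 56440 + 56440*I*√17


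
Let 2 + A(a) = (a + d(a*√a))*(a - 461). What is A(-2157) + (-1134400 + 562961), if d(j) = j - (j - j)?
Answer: 5075585 + 5647026*I*√2157 ≈ 5.0756e+6 + 2.6227e+8*I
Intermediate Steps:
d(j) = j (d(j) = j - 1*0 = j + 0 = j)
A(a) = -2 + (-461 + a)*(a + a^(3/2)) (A(a) = -2 + (a + a*√a)*(a - 461) = -2 + (a + a^(3/2))*(-461 + a) = -2 + (-461 + a)*(a + a^(3/2)))
A(-2157) + (-1134400 + 562961) = (-2 + (-2157)² + (-2157)^(5/2) - 461*(-2157) - (-994377)*I*√2157) + (-1134400 + 562961) = (-2 + 4652649 + 4652649*I*√2157 + 994377 - (-994377)*I*√2157) - 571439 = (-2 + 4652649 + 4652649*I*√2157 + 994377 + 994377*I*√2157) - 571439 = (5647024 + 5647026*I*√2157) - 571439 = 5075585 + 5647026*I*√2157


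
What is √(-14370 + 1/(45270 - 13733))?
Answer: I*√14292148610993/31537 ≈ 119.87*I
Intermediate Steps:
√(-14370 + 1/(45270 - 13733)) = √(-14370 + 1/31537) = √(-453186689/31537) = I*√14292148610993/31537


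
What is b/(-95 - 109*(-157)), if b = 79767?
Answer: 79767/17018 ≈ 4.6872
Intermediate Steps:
b/(-95 - 109*(-157)) = 79767/(-95 - 109*(-157)) = 79767/(-95 + 17113) = 79767/17018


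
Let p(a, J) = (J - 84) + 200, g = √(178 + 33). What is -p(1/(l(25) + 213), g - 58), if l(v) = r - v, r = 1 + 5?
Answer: -58 - √211 ≈ -72.526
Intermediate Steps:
g = √211 ≈ 14.526
r = 6
l(v) = 6 - v
p(a, J) = 116 + J (p(a, J) = (-84 + J) + 200 = 116 + J)
-p(1/(l(25) + 213), g - 58) = -(116 + (√211 - 58)) = -(116 + (-58 + √211)) = -(58 + √211) = -58 - √211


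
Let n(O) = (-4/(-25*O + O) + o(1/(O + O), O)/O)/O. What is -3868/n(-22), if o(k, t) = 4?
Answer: -11232672/25 ≈ -4.4931e+5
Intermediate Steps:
n(O) = 25/(6*O²) (n(O) = (-4/(-25*O + O) + 4/O)/O = (-4*(-1/(24*O)) + 4/O)/O = (-(-1)/(6*O) + 4/O)/O = (1/(6*O) + 4/O)/O = (25/(6*O))/O = 25/(6*O²))
-3868/n(-22) = -3868/((25/6)/(-22)²) = -3868/((25/6)*(1/484)) = -3868/25/2904 = -3868*2904/25 = -11232672/25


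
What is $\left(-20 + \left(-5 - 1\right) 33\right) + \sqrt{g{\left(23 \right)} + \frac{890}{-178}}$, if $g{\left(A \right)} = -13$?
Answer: $-218 + 3 i \sqrt{2} \approx -218.0 + 4.2426 i$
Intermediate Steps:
$\left(-20 + \left(-5 - 1\right) 33\right) + \sqrt{g{\left(23 \right)} + \frac{890}{-178}} = \left(-20 + \left(-5 - 1\right) 33\right) + \sqrt{-13 + \frac{890}{-178}} = \left(-20 + \left(-5 - 1\right) 33\right) + \sqrt{-13 + 890 \left(- \frac{1}{178}\right)} = \left(-20 - 198\right) + \sqrt{-13 - 5} = \left(-20 - 198\right) + \sqrt{-18} = -218 + 3 i \sqrt{2}$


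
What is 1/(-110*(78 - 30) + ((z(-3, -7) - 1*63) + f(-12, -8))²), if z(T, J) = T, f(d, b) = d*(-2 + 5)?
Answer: 1/5124 ≈ 0.00019516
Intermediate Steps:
f(d, b) = 3*d (f(d, b) = d*3 = 3*d)
1/(-110*(78 - 30) + ((z(-3, -7) - 1*63) + f(-12, -8))²) = 1/(-110*(78 - 30) + ((-3 - 1*63) + 3*(-12))²) = 1/(-110*48 + ((-3 - 63) - 36)²) = 1/(-5280 + (-66 - 36)²) = 1/(-5280 + (-102)²) = 1/(-5280 + 10404) = 1/5124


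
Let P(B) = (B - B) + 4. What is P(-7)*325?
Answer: 1300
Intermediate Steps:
P(B) = 4 (P(B) = 0 + 4 = 4)
P(-7)*325 = 4*325 = 1300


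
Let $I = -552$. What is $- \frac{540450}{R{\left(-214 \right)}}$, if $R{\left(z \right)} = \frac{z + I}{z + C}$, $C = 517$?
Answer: $\frac{81878175}{383} \approx 2.1378 \cdot 10^{5}$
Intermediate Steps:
$R{\left(z \right)} = \frac{-552 + z}{517 + z}$ ($R{\left(z \right)} = \frac{z - 552}{z + 517} = \frac{-552 + z}{517 + z}$)
$- \frac{540450}{R{\left(-214 \right)}} = - \frac{540450}{\frac{1}{517 - 214} \left(-552 - 214\right)} = - \frac{540450}{\frac{1}{303} \left(-766\right)} = - \frac{540450}{- \frac{766}{303}} = \left(-540450\right) \left(- \frac{303}{766}\right) = \frac{81878175}{383}$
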